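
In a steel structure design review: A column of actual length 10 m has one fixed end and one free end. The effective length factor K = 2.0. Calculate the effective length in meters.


L_eff = K * L
= 2.0 * 10
= 20.0 m

20.0 m


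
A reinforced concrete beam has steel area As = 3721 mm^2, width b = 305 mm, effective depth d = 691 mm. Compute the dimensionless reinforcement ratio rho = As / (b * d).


rho = As / (b * d)
= 3721 / (305 * 691)
= 3721 / 210755
= 0.017656 (dimensionless)

0.017656 (dimensionless)


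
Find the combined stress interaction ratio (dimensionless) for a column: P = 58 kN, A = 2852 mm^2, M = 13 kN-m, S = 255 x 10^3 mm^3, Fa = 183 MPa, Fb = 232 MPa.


f_a = P / A = 58000.0 / 2852 = 20.3366 MPa
f_b = M / S = 13000000.0 / 255000.0 = 50.9804 MPa
Ratio = f_a / Fa + f_b / Fb
= 20.3366 / 183 + 50.9804 / 232
= 0.3309 (dimensionless)

0.3309 (dimensionless)


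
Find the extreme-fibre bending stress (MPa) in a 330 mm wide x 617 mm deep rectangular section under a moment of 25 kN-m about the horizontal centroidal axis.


I = b * h^3 / 12 = 330 * 617^3 / 12 = 6459340607.5 mm^4
y = h / 2 = 617 / 2 = 308.5 mm
M = 25 kN-m = 25000000.0 N-mm
sigma = M * y / I = 25000000.0 * 308.5 / 6459340607.5
= 1.19 MPa

1.19 MPa


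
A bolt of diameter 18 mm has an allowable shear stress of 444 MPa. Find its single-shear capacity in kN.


A = pi * d^2 / 4 = pi * 18^2 / 4 = 254.469 mm^2
V = f_v * A / 1000 = 444 * 254.469 / 1000
= 112.9842 kN

112.9842 kN


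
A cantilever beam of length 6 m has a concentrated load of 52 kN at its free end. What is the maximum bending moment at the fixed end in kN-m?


For a cantilever with a point load at the free end:
M_max = P * L = 52 * 6 = 312 kN-m

312 kN-m


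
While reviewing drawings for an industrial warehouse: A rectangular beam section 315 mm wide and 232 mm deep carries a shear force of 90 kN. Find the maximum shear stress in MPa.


A = b * h = 315 * 232 = 73080 mm^2
V = 90 kN = 90000.0 N
tau_max = 1.5 * V / A = 1.5 * 90000.0 / 73080
= 1.8473 MPa

1.8473 MPa


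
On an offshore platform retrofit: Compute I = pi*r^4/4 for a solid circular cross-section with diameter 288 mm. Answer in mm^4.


r = d / 2 = 288 / 2 = 144.0 mm
I = pi * r^4 / 4 = pi * 144.0^4 / 4
= 337706834.33 mm^4

337706834.33 mm^4


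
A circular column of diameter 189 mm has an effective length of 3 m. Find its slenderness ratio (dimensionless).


Radius of gyration r = d / 4 = 189 / 4 = 47.25 mm
L_eff = 3000.0 mm
Slenderness ratio = L / r = 3000.0 / 47.25 = 63.49 (dimensionless)

63.49 (dimensionless)


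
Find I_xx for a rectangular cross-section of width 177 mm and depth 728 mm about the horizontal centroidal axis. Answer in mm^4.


I = b * h^3 / 12
= 177 * 728^3 / 12
= 177 * 385828352 / 12
= 5690968192.0 mm^4

5690968192.0 mm^4


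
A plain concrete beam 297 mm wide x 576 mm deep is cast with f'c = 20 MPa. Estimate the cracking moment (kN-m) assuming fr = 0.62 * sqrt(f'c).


fr = 0.62 * sqrt(20) = 0.62 * 4.4721 = 2.7727 MPa
I = 297 * 576^3 / 12 = 4729798656.0 mm^4
y_t = 288.0 mm
M_cr = fr * I / y_t = 2.7727 * 4729798656.0 / 288.0 N-mm
= 45.5362 kN-m

45.5362 kN-m


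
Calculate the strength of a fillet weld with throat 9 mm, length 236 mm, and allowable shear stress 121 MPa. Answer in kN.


Strength = throat * length * allowable stress
= 9 * 236 * 121 N
= 257004 N
= 257.0 kN

257.0 kN


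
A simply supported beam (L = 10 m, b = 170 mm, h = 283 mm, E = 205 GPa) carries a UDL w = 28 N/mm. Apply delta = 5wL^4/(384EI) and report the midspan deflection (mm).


I = 170 * 283^3 / 12 = 321090149.17 mm^4
L = 10000.0 mm, w = 28 N/mm, E = 205000.0 MPa
delta = 5 * w * L^4 / (384 * E * I)
= 5 * 28 * 10000.0^4 / (384 * 205000.0 * 321090149.17)
= 55.388 mm

55.388 mm


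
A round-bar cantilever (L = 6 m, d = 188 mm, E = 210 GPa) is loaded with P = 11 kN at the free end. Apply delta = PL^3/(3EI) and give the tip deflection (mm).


I = pi * d^4 / 64 = pi * 188^4 / 64 = 61319879.93 mm^4
L = 6000.0 mm, P = 11000.0 N, E = 210000.0 MPa
delta = P * L^3 / (3 * E * I)
= 11000.0 * 6000.0^3 / (3 * 210000.0 * 61319879.93)
= 61.5042 mm

61.5042 mm


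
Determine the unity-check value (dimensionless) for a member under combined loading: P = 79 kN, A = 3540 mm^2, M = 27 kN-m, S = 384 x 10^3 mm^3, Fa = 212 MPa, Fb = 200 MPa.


f_a = P / A = 79000.0 / 3540 = 22.3164 MPa
f_b = M / S = 27000000.0 / 384000.0 = 70.3125 MPa
Ratio = f_a / Fa + f_b / Fb
= 22.3164 / 212 + 70.3125 / 200
= 0.4568 (dimensionless)

0.4568 (dimensionless)


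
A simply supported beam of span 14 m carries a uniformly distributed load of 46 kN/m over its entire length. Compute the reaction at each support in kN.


Total load = w * L = 46 * 14 = 644 kN
By symmetry, each reaction R = total / 2 = 644 / 2 = 322.0 kN

322.0 kN


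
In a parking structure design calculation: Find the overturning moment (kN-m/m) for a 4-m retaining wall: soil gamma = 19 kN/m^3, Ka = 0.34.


Pa = 0.5 * Ka * gamma * H^2
= 0.5 * 0.34 * 19 * 4^2
= 51.68 kN/m
Arm = H / 3 = 4 / 3 = 1.3333 m
Mo = Pa * arm = Pa * H / 3 = 51.68 * 4 / 3 = 68.9067 kN-m/m

68.9067 kN-m/m


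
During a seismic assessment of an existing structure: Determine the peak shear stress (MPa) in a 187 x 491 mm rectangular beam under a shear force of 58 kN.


A = b * h = 187 * 491 = 91817 mm^2
V = 58 kN = 58000.0 N
tau_max = 1.5 * V / A = 1.5 * 58000.0 / 91817
= 0.9475 MPa

0.9475 MPa


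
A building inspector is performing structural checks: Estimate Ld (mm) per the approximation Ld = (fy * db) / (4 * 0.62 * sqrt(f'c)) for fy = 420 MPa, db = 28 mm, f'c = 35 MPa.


Ld = (fy * db) / (4 * 0.62 * sqrt(f'c))
= (420 * 28) / (4 * 0.62 * sqrt(35))
= 11760 / 14.6719
= 801.53 mm

801.53 mm


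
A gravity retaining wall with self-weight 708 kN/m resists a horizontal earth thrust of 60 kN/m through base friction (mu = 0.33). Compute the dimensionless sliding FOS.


Resisting force = mu * W = 0.33 * 708 = 233.64 kN/m
FOS = Resisting / Driving = 233.64 / 60
= 3.894 (dimensionless)

3.894 (dimensionless)


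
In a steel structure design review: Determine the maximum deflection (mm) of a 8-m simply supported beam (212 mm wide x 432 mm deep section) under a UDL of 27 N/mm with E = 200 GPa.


I = 212 * 432^3 / 12 = 1424314368.0 mm^4
L = 8000.0 mm, w = 27 N/mm, E = 200000.0 MPa
delta = 5 * w * L^4 / (384 * E * I)
= 5 * 27 * 8000.0^4 / (384 * 200000.0 * 1424314368.0)
= 5.0551 mm

5.0551 mm


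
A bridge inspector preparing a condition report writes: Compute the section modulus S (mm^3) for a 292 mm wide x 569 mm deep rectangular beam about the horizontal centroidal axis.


S = b * h^2 / 6
= 292 * 569^2 / 6
= 292 * 323761 / 6
= 15756368.67 mm^3

15756368.67 mm^3


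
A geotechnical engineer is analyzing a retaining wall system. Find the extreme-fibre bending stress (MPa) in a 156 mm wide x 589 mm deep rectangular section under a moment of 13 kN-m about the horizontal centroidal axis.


I = b * h^3 / 12 = 156 * 589^3 / 12 = 2656374097.0 mm^4
y = h / 2 = 589 / 2 = 294.5 mm
M = 13 kN-m = 13000000.0 N-mm
sigma = M * y / I = 13000000.0 * 294.5 / 2656374097.0
= 1.44 MPa

1.44 MPa


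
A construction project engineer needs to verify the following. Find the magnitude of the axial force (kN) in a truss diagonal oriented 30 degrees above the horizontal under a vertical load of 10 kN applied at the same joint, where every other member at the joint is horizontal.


At the joint, only the diagonal has a vertical component, so vertical equilibrium gives:
F * sin(30) = 10
F = 10 / sin(30)
= 10 / 0.5
= 20.0 kN

20.0 kN


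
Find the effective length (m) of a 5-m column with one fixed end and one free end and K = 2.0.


L_eff = K * L
= 2.0 * 5
= 10.0 m

10.0 m


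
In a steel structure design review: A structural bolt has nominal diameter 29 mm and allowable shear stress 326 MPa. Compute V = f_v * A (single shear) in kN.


A = pi * d^2 / 4 = pi * 29^2 / 4 = 660.5199 mm^2
V = f_v * A / 1000 = 326 * 660.5199 / 1000
= 215.3295 kN

215.3295 kN


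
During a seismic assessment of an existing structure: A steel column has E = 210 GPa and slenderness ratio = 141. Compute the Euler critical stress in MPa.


sigma_cr = pi^2 * E / lambda^2
= 9.8696 * 210000.0 / 141^2
= 9.8696 * 210000.0 / 19881
= 104.2511 MPa

104.2511 MPa


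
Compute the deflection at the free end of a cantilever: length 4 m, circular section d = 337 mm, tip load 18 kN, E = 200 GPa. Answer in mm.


I = pi * d^4 / 64 = pi * 337^4 / 64 = 633125057.57 mm^4
L = 4000.0 mm, P = 18000.0 N, E = 200000.0 MPa
delta = P * L^3 / (3 * E * I)
= 18000.0 * 4000.0^3 / (3 * 200000.0 * 633125057.57)
= 3.0326 mm

3.0326 mm


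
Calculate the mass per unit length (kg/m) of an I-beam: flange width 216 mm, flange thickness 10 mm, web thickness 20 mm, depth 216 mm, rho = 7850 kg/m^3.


A_flanges = 2 * 216 * 10 = 4320 mm^2
A_web = (216 - 2 * 10) * 20 = 3920 mm^2
A_total = 4320 + 3920 = 8240 mm^2 = 0.008240 m^2
Weight = rho * A = 7850 * 0.008240 = 64.684 kg/m

64.684 kg/m


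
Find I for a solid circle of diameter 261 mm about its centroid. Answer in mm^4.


r = d / 2 = 261 / 2 = 130.5 mm
I = pi * r^4 / 4 = pi * 130.5^4 / 4
= 227788569.92 mm^4

227788569.92 mm^4


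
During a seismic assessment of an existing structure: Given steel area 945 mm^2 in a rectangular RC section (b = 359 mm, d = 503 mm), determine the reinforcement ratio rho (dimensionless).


rho = As / (b * d)
= 945 / (359 * 503)
= 945 / 180577
= 0.005233 (dimensionless)

0.005233 (dimensionless)


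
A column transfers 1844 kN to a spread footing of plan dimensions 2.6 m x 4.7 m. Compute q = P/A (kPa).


A = 2.6 * 4.7 = 12.22 m^2
q = P / A = 1844 / 12.22
= 150.9002 kPa

150.9002 kPa


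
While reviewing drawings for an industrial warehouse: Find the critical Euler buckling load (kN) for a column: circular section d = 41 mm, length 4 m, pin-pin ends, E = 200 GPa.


I = pi * d^4 / 64 = 138709.22 mm^4
L = 4000.0 mm
P_cr = pi^2 * E * I / L^2
= 9.8696 * 200000.0 * 138709.22 / 4000.0^2
= 17112.56 N = 17.1126 kN

17.1126 kN


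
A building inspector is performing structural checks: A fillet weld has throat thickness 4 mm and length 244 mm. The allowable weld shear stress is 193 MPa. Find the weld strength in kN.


Strength = throat * length * allowable stress
= 4 * 244 * 193 N
= 188368 N
= 188.37 kN

188.37 kN


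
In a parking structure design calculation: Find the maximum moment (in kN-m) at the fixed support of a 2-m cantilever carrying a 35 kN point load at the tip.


For a cantilever with a point load at the free end:
M_max = P * L = 35 * 2 = 70 kN-m

70 kN-m


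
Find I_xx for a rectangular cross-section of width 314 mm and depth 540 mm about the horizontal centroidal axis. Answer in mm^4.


I = b * h^3 / 12
= 314 * 540^3 / 12
= 314 * 157464000 / 12
= 4120308000.0 mm^4

4120308000.0 mm^4


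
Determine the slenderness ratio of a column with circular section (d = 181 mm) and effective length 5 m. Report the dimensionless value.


Radius of gyration r = d / 4 = 181 / 4 = 45.25 mm
L_eff = 5000.0 mm
Slenderness ratio = L / r = 5000.0 / 45.25 = 110.5 (dimensionless)

110.5 (dimensionless)


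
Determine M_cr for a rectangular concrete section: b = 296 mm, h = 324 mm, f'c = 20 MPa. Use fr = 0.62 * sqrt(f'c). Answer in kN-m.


fr = 0.62 * sqrt(20) = 0.62 * 4.4721 = 2.7727 MPa
I = 296 * 324^3 / 12 = 838968192.0 mm^4
y_t = 162.0 mm
M_cr = fr * I / y_t = 2.7727 * 838968192.0 / 162.0 N-mm
= 14.3594 kN-m

14.3594 kN-m


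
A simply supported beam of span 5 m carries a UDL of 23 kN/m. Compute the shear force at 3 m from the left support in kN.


R_A = w * L / 2 = 23 * 5 / 2 = 57.5 kN
V(x) = R_A - w * x = 57.5 - 23 * 3
= -11.5 kN

-11.5 kN


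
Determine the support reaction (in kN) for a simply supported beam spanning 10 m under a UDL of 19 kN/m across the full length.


Total load = w * L = 19 * 10 = 190 kN
By symmetry, each reaction R = total / 2 = 190 / 2 = 95.0 kN

95.0 kN


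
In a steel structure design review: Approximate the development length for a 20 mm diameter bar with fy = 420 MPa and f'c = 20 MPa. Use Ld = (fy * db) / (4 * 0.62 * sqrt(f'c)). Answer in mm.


Ld = (fy * db) / (4 * 0.62 * sqrt(f'c))
= (420 * 20) / (4 * 0.62 * sqrt(20))
= 8400 / 11.0909
= 757.38 mm

757.38 mm


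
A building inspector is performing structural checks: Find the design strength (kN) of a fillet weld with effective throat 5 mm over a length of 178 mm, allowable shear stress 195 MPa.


Strength = throat * length * allowable stress
= 5 * 178 * 195 N
= 173550 N
= 173.55 kN

173.55 kN


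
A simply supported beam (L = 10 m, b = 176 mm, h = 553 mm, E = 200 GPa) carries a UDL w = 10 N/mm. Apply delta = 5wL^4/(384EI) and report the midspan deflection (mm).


I = 176 * 553^3 / 12 = 2480314862.67 mm^4
L = 10000.0 mm, w = 10 N/mm, E = 200000.0 MPa
delta = 5 * w * L^4 / (384 * E * I)
= 5 * 10 * 10000.0^4 / (384 * 200000.0 * 2480314862.67)
= 2.6248 mm

2.6248 mm


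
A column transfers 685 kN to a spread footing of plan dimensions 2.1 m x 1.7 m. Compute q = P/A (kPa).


A = 2.1 * 1.7 = 3.57 m^2
q = P / A = 685 / 3.57
= 191.8768 kPa

191.8768 kPa


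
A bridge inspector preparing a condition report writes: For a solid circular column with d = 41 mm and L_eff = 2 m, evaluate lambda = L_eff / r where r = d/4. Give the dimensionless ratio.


Radius of gyration r = d / 4 = 41 / 4 = 10.25 mm
L_eff = 2000.0 mm
Slenderness ratio = L / r = 2000.0 / 10.25 = 195.12 (dimensionless)

195.12 (dimensionless)


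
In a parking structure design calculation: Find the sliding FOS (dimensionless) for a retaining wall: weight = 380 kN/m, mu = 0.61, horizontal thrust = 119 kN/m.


Resisting force = mu * W = 0.61 * 380 = 231.8 kN/m
FOS = Resisting / Driving = 231.8 / 119
= 1.9479 (dimensionless)

1.9479 (dimensionless)


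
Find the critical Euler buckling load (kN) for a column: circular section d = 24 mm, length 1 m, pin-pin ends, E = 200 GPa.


I = pi * d^4 / 64 = 16286.02 mm^4
L = 1000.0 mm
P_cr = pi^2 * E * I / L^2
= 9.8696 * 200000.0 * 16286.02 / 1000.0^2
= 32147.31 N = 32.1473 kN

32.1473 kN


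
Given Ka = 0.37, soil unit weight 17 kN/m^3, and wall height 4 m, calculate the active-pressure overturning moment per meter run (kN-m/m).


Pa = 0.5 * Ka * gamma * H^2
= 0.5 * 0.37 * 17 * 4^2
= 50.32 kN/m
Arm = H / 3 = 4 / 3 = 1.3333 m
Mo = Pa * arm = Pa * H / 3 = 50.32 * 4 / 3 = 67.0933 kN-m/m

67.0933 kN-m/m


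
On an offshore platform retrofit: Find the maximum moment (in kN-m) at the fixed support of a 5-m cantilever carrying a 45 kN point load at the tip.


For a cantilever with a point load at the free end:
M_max = P * L = 45 * 5 = 225 kN-m

225 kN-m


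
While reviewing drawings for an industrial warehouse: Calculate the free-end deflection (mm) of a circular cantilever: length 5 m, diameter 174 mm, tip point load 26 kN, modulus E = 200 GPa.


I = pi * d^4 / 64 = pi * 174^4 / 64 = 44995273.07 mm^4
L = 5000.0 mm, P = 26000.0 N, E = 200000.0 MPa
delta = P * L^3 / (3 * E * I)
= 26000.0 * 5000.0^3 / (3 * 200000.0 * 44995273.07)
= 120.383 mm

120.383 mm


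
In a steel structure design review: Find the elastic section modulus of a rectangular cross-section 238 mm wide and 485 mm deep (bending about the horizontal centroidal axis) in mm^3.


S = b * h^2 / 6
= 238 * 485^2 / 6
= 238 * 235225 / 6
= 9330591.67 mm^3

9330591.67 mm^3


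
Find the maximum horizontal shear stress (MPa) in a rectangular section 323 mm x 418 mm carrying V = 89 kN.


A = b * h = 323 * 418 = 135014 mm^2
V = 89 kN = 89000.0 N
tau_max = 1.5 * V / A = 1.5 * 89000.0 / 135014
= 0.9888 MPa

0.9888 MPa


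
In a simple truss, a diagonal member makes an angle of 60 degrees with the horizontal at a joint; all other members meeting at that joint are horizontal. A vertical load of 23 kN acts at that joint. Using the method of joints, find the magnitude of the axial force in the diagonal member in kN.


At the joint, only the diagonal has a vertical component, so vertical equilibrium gives:
F * sin(60) = 23
F = 23 / sin(60)
= 23 / 0.866025
= 26.56 kN

26.56 kN


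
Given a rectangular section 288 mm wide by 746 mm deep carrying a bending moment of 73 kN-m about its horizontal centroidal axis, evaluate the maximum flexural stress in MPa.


I = b * h^3 / 12 = 288 * 746^3 / 12 = 9963862464.0 mm^4
y = h / 2 = 746 / 2 = 373.0 mm
M = 73 kN-m = 73000000.0 N-mm
sigma = M * y / I = 73000000.0 * 373.0 / 9963862464.0
= 2.73 MPa

2.73 MPa


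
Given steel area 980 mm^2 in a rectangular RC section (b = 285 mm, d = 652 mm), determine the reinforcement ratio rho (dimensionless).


rho = As / (b * d)
= 980 / (285 * 652)
= 980 / 185820
= 0.005274 (dimensionless)

0.005274 (dimensionless)


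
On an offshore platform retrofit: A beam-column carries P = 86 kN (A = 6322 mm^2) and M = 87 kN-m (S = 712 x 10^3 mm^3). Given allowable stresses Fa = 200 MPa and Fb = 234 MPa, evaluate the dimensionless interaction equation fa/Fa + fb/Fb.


f_a = P / A = 86000.0 / 6322 = 13.6033 MPa
f_b = M / S = 87000000.0 / 712000.0 = 122.191 MPa
Ratio = f_a / Fa + f_b / Fb
= 13.6033 / 200 + 122.191 / 234
= 0.5902 (dimensionless)

0.5902 (dimensionless)


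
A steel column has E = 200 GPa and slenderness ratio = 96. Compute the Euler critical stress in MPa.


sigma_cr = pi^2 * E / lambda^2
= 9.8696 * 200000.0 / 96^2
= 9.8696 * 200000.0 / 9216
= 214.1841 MPa

214.1841 MPa


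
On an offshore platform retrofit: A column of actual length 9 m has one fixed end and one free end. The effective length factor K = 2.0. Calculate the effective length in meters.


L_eff = K * L
= 2.0 * 9
= 18.0 m

18.0 m


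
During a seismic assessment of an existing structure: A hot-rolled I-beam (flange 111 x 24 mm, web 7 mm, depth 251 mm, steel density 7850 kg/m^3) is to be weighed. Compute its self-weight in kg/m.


A_flanges = 2 * 111 * 24 = 5328 mm^2
A_web = (251 - 2 * 24) * 7 = 1421 mm^2
A_total = 5328 + 1421 = 6749 mm^2 = 0.006749 m^2
Weight = rho * A = 7850 * 0.006749 = 52.9796 kg/m

52.9796 kg/m


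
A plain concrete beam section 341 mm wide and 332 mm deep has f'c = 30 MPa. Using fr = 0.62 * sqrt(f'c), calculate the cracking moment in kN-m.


fr = 0.62 * sqrt(30) = 0.62 * 5.4772 = 3.3959 MPa
I = 341 * 332^3 / 12 = 1039889957.33 mm^4
y_t = 166.0 mm
M_cr = fr * I / y_t = 3.3959 * 1039889957.33 / 166.0 N-mm
= 21.2731 kN-m

21.2731 kN-m


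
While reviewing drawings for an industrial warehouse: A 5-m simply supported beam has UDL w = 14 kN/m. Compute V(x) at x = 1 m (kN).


R_A = w * L / 2 = 14 * 5 / 2 = 35.0 kN
V(x) = R_A - w * x = 35.0 - 14 * 1
= 21.0 kN

21.0 kN


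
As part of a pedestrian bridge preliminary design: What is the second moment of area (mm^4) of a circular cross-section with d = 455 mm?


r = d / 2 = 455 / 2 = 227.5 mm
I = pi * r^4 / 4 = pi * 227.5^4 / 4
= 2103853454.08 mm^4

2103853454.08 mm^4


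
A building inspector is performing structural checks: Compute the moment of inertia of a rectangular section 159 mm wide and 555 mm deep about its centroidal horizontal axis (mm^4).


I = b * h^3 / 12
= 159 * 555^3 / 12
= 159 * 170953875 / 12
= 2265138843.75 mm^4

2265138843.75 mm^4


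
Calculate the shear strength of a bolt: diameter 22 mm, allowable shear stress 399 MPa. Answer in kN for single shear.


A = pi * d^2 / 4 = pi * 22^2 / 4 = 380.1327 mm^2
V = f_v * A / 1000 = 399 * 380.1327 / 1000
= 151.673 kN

151.673 kN


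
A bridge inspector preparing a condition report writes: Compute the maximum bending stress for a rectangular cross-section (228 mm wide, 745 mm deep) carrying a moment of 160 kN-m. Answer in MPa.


I = b * h^3 / 12 = 228 * 745^3 / 12 = 7856378875.0 mm^4
y = h / 2 = 745 / 2 = 372.5 mm
M = 160 kN-m = 160000000.0 N-mm
sigma = M * y / I = 160000000.0 * 372.5 / 7856378875.0
= 7.59 MPa

7.59 MPa


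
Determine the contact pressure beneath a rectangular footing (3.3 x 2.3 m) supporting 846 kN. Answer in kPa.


A = 3.3 * 2.3 = 7.59 m^2
q = P / A = 846 / 7.59
= 111.4625 kPa

111.4625 kPa


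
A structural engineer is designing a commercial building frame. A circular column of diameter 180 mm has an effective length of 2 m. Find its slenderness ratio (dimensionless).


Radius of gyration r = d / 4 = 180 / 4 = 45.0 mm
L_eff = 2000.0 mm
Slenderness ratio = L / r = 2000.0 / 45.0 = 44.44 (dimensionless)

44.44 (dimensionless)


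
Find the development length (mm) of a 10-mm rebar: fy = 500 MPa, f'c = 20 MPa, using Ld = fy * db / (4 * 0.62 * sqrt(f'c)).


Ld = (fy * db) / (4 * 0.62 * sqrt(f'c))
= (500 * 10) / (4 * 0.62 * sqrt(20))
= 5000 / 11.0909
= 450.82 mm

450.82 mm


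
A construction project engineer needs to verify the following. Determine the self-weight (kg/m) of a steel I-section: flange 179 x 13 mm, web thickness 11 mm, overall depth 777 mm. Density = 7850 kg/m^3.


A_flanges = 2 * 179 * 13 = 4654 mm^2
A_web = (777 - 2 * 13) * 11 = 8261 mm^2
A_total = 4654 + 8261 = 12915 mm^2 = 0.012915 m^2
Weight = rho * A = 7850 * 0.012915 = 101.3828 kg/m

101.3828 kg/m


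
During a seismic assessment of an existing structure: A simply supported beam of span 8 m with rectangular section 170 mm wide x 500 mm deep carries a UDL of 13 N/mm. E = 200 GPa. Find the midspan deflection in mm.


I = 170 * 500^3 / 12 = 1770833333.33 mm^4
L = 8000.0 mm, w = 13 N/mm, E = 200000.0 MPa
delta = 5 * w * L^4 / (384 * E * I)
= 5 * 13 * 8000.0^4 / (384 * 200000.0 * 1770833333.33)
= 1.9576 mm

1.9576 mm


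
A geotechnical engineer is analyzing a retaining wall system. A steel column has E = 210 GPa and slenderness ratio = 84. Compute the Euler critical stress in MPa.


sigma_cr = pi^2 * E / lambda^2
= 9.8696 * 210000.0 / 84^2
= 9.8696 * 210000.0 / 7056
= 293.7382 MPa

293.7382 MPa


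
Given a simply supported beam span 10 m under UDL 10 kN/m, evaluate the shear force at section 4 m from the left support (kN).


R_A = w * L / 2 = 10 * 10 / 2 = 50.0 kN
V(x) = R_A - w * x = 50.0 - 10 * 4
= 10.0 kN

10.0 kN


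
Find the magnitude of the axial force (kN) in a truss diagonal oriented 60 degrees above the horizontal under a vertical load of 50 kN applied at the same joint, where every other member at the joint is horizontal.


At the joint, only the diagonal has a vertical component, so vertical equilibrium gives:
F * sin(60) = 50
F = 50 / sin(60)
= 50 / 0.866025
= 57.74 kN

57.74 kN


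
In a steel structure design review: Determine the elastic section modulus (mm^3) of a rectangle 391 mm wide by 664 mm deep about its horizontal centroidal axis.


S = b * h^2 / 6
= 391 * 664^2 / 6
= 391 * 440896 / 6
= 28731722.67 mm^3

28731722.67 mm^3


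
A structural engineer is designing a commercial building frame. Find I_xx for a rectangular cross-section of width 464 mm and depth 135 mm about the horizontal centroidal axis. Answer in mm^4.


I = b * h^3 / 12
= 464 * 135^3 / 12
= 464 * 2460375 / 12
= 95134500.0 mm^4

95134500.0 mm^4


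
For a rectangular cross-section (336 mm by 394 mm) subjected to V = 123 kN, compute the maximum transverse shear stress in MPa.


A = b * h = 336 * 394 = 132384 mm^2
V = 123 kN = 123000.0 N
tau_max = 1.5 * V / A = 1.5 * 123000.0 / 132384
= 1.3937 MPa

1.3937 MPa


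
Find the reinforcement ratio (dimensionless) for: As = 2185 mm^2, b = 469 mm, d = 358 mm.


rho = As / (b * d)
= 2185 / (469 * 358)
= 2185 / 167902
= 0.013014 (dimensionless)

0.013014 (dimensionless)


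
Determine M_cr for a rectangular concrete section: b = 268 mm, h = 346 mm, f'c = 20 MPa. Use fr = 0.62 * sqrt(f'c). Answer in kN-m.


fr = 0.62 * sqrt(20) = 0.62 * 4.4721 = 2.7727 MPa
I = 268 * 346^3 / 12 = 925085437.33 mm^4
y_t = 173.0 mm
M_cr = fr * I / y_t = 2.7727 * 925085437.33 / 173.0 N-mm
= 14.8266 kN-m

14.8266 kN-m


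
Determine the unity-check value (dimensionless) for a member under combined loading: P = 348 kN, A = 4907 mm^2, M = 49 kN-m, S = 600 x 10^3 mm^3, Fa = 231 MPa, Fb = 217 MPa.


f_a = P / A = 348000.0 / 4907 = 70.9191 MPa
f_b = M / S = 49000000.0 / 600000.0 = 81.6667 MPa
Ratio = f_a / Fa + f_b / Fb
= 70.9191 / 231 + 81.6667 / 217
= 0.6834 (dimensionless)

0.6834 (dimensionless)


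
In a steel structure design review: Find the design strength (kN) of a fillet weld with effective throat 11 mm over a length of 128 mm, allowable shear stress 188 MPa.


Strength = throat * length * allowable stress
= 11 * 128 * 188 N
= 264704 N
= 264.7 kN

264.7 kN


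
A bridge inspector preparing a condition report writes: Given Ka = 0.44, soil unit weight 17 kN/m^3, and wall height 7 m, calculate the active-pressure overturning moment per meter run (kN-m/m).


Pa = 0.5 * Ka * gamma * H^2
= 0.5 * 0.44 * 17 * 7^2
= 183.26 kN/m
Arm = H / 3 = 7 / 3 = 2.3333 m
Mo = Pa * arm = Pa * H / 3 = 183.26 * 7 / 3 = 427.6067 kN-m/m

427.6067 kN-m/m


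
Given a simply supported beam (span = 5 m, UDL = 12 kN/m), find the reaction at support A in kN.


Total load = w * L = 12 * 5 = 60 kN
By symmetry, each reaction R = total / 2 = 60 / 2 = 30.0 kN

30.0 kN


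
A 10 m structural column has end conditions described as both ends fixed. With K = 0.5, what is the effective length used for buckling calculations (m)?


L_eff = K * L
= 0.5 * 10
= 5.0 m

5.0 m


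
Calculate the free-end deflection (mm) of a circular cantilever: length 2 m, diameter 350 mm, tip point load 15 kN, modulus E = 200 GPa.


I = pi * d^4 / 64 = pi * 350^4 / 64 = 736617574.34 mm^4
L = 2000.0 mm, P = 15000.0 N, E = 200000.0 MPa
delta = P * L^3 / (3 * E * I)
= 15000.0 * 2000.0^3 / (3 * 200000.0 * 736617574.34)
= 0.2715 mm

0.2715 mm


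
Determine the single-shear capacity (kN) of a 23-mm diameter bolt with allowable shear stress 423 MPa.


A = pi * d^2 / 4 = pi * 23^2 / 4 = 415.4756 mm^2
V = f_v * A / 1000 = 423 * 415.4756 / 1000
= 175.7462 kN

175.7462 kN


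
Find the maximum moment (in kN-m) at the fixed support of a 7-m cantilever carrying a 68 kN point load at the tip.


For a cantilever with a point load at the free end:
M_max = P * L = 68 * 7 = 476 kN-m

476 kN-m


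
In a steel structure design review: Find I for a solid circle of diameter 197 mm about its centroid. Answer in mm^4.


r = d / 2 = 197 / 2 = 98.5 mm
I = pi * r^4 / 4 = pi * 98.5^4 / 4
= 73932399.8 mm^4

73932399.8 mm^4


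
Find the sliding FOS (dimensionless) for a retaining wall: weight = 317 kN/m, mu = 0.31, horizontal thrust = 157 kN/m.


Resisting force = mu * W = 0.31 * 317 = 98.27 kN/m
FOS = Resisting / Driving = 98.27 / 157
= 0.6259 (dimensionless)

0.6259 (dimensionless)


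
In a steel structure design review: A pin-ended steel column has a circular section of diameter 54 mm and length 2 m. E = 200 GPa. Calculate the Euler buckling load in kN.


I = pi * d^4 / 64 = 417392.79 mm^4
L = 2000.0 mm
P_cr = pi^2 * E * I / L^2
= 9.8696 * 200000.0 * 417392.79 / 2000.0^2
= 205975.08 N = 205.9751 kN

205.9751 kN


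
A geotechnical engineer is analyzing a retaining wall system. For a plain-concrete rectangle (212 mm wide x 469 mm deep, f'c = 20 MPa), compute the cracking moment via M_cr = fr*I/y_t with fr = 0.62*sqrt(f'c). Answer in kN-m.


fr = 0.62 * sqrt(20) = 0.62 * 4.4721 = 2.7727 MPa
I = 212 * 469^3 / 12 = 1822523525.67 mm^4
y_t = 234.5 mm
M_cr = fr * I / y_t = 2.7727 * 1822523525.67 / 234.5 N-mm
= 21.5495 kN-m

21.5495 kN-m


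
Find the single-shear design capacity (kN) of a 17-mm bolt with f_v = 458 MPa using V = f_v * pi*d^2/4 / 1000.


A = pi * d^2 / 4 = pi * 17^2 / 4 = 226.9801 mm^2
V = f_v * A / 1000 = 458 * 226.9801 / 1000
= 103.9569 kN

103.9569 kN


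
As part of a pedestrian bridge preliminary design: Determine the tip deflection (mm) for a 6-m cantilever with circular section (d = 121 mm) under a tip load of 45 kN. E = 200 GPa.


I = pi * d^4 / 64 = pi * 121^4 / 64 = 10522316.97 mm^4
L = 6000.0 mm, P = 45000.0 N, E = 200000.0 MPa
delta = P * L^3 / (3 * E * I)
= 45000.0 * 6000.0^3 / (3 * 200000.0 * 10522316.97)
= 1539.5849 mm

1539.5849 mm


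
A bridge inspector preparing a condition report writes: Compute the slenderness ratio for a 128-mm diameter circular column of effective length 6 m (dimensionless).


Radius of gyration r = d / 4 = 128 / 4 = 32.0 mm
L_eff = 6000.0 mm
Slenderness ratio = L / r = 6000.0 / 32.0 = 187.5 (dimensionless)

187.5 (dimensionless)


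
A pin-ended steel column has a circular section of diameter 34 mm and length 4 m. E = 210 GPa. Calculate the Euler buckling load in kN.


I = pi * d^4 / 64 = 65597.24 mm^4
L = 4000.0 mm
P_cr = pi^2 * E * I / L^2
= 9.8696 * 210000.0 * 65597.24 / 4000.0^2
= 8497.37 N = 8.4974 kN

8.4974 kN


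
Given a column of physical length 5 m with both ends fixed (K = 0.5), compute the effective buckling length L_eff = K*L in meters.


L_eff = K * L
= 0.5 * 5
= 2.5 m

2.5 m


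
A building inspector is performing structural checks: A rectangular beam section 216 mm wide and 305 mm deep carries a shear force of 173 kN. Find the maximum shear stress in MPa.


A = b * h = 216 * 305 = 65880 mm^2
V = 173 kN = 173000.0 N
tau_max = 1.5 * V / A = 1.5 * 173000.0 / 65880
= 3.939 MPa

3.939 MPa


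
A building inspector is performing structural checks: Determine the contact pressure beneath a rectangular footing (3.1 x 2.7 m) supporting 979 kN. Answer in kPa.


A = 3.1 * 2.7 = 8.37 m^2
q = P / A = 979 / 8.37
= 116.9654 kPa

116.9654 kPa


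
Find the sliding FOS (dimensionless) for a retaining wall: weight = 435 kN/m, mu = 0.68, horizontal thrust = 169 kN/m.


Resisting force = mu * W = 0.68 * 435 = 295.8 kN/m
FOS = Resisting / Driving = 295.8 / 169
= 1.7503 (dimensionless)

1.7503 (dimensionless)


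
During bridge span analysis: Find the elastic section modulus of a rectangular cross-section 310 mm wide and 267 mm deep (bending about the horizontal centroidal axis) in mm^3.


S = b * h^2 / 6
= 310 * 267^2 / 6
= 310 * 71289 / 6
= 3683265.0 mm^3

3683265.0 mm^3


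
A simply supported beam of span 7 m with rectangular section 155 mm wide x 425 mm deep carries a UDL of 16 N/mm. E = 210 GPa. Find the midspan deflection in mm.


I = 155 * 425^3 / 12 = 991555989.58 mm^4
L = 7000.0 mm, w = 16 N/mm, E = 210000.0 MPa
delta = 5 * w * L^4 / (384 * E * I)
= 5 * 16 * 7000.0^4 / (384 * 210000.0 * 991555989.58)
= 2.4022 mm

2.4022 mm


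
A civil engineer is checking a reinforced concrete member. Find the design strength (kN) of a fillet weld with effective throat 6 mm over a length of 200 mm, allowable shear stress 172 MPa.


Strength = throat * length * allowable stress
= 6 * 200 * 172 N
= 206400 N
= 206.4 kN

206.4 kN


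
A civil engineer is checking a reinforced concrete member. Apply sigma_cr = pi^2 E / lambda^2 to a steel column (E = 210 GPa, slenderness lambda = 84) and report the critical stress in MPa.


sigma_cr = pi^2 * E / lambda^2
= 9.8696 * 210000.0 / 84^2
= 9.8696 * 210000.0 / 7056
= 293.7382 MPa

293.7382 MPa


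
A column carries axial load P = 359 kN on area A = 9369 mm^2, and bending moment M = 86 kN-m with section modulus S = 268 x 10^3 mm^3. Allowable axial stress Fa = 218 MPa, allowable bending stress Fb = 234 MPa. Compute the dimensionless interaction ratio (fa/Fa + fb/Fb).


f_a = P / A = 359000.0 / 9369 = 38.3179 MPa
f_b = M / S = 86000000.0 / 268000.0 = 320.8955 MPa
Ratio = f_a / Fa + f_b / Fb
= 38.3179 / 218 + 320.8955 / 234
= 1.5471 (dimensionless)

1.5471 (dimensionless)


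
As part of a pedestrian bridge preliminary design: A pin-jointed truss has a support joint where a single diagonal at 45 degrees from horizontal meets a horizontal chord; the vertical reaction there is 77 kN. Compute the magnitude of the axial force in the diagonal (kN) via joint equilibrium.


At the joint, only the diagonal has a vertical component, so vertical equilibrium gives:
F * sin(45) = 77
F = 77 / sin(45)
= 77 / 0.707107
= 108.89 kN

108.89 kN


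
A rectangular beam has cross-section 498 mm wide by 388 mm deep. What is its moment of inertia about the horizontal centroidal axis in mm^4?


I = b * h^3 / 12
= 498 * 388^3 / 12
= 498 * 58411072 / 12
= 2424059488.0 mm^4

2424059488.0 mm^4


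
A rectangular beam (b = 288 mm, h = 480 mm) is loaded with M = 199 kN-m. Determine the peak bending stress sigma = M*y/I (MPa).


I = b * h^3 / 12 = 288 * 480^3 / 12 = 2654208000.0 mm^4
y = h / 2 = 480 / 2 = 240.0 mm
M = 199 kN-m = 199000000.0 N-mm
sigma = M * y / I = 199000000.0 * 240.0 / 2654208000.0
= 17.99 MPa

17.99 MPa


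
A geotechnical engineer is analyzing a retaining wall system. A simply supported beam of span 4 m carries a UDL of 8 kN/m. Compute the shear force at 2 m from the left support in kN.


R_A = w * L / 2 = 8 * 4 / 2 = 16.0 kN
V(x) = R_A - w * x = 16.0 - 8 * 2
= 0.0 kN

0.0 kN


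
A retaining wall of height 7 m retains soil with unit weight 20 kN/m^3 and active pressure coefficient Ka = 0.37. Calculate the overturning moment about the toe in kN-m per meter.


Pa = 0.5 * Ka * gamma * H^2
= 0.5 * 0.37 * 20 * 7^2
= 181.3 kN/m
Arm = H / 3 = 7 / 3 = 2.3333 m
Mo = Pa * arm = Pa * H / 3 = 181.3 * 7 / 3 = 423.0333 kN-m/m

423.0333 kN-m/m


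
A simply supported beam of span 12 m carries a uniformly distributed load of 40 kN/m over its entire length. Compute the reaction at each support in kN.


Total load = w * L = 40 * 12 = 480 kN
By symmetry, each reaction R = total / 2 = 480 / 2 = 240.0 kN

240.0 kN


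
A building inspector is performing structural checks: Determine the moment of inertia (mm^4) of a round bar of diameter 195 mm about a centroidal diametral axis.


r = d / 2 = 195 / 2 = 97.5 mm
I = pi * r^4 / 4 = pi * 97.5^4 / 4
= 70975480.96 mm^4

70975480.96 mm^4


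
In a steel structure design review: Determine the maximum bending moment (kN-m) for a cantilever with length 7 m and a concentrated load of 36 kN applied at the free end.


For a cantilever with a point load at the free end:
M_max = P * L = 36 * 7 = 252 kN-m

252 kN-m


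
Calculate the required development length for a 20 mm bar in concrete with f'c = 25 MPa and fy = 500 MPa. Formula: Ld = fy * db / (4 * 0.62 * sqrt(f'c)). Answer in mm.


Ld = (fy * db) / (4 * 0.62 * sqrt(f'c))
= (500 * 20) / (4 * 0.62 * sqrt(25))
= 10000 / 12.4
= 806.45 mm

806.45 mm


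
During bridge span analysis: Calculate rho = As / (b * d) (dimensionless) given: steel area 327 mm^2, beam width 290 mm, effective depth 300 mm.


rho = As / (b * d)
= 327 / (290 * 300)
= 327 / 87000
= 0.003759 (dimensionless)

0.003759 (dimensionless)


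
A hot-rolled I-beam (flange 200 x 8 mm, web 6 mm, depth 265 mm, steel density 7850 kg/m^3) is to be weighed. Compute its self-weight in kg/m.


A_flanges = 2 * 200 * 8 = 3200 mm^2
A_web = (265 - 2 * 8) * 6 = 1494 mm^2
A_total = 3200 + 1494 = 4694 mm^2 = 0.004694 m^2
Weight = rho * A = 7850 * 0.004694 = 36.8479 kg/m

36.8479 kg/m


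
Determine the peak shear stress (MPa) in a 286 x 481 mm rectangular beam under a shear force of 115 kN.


A = b * h = 286 * 481 = 137566 mm^2
V = 115 kN = 115000.0 N
tau_max = 1.5 * V / A = 1.5 * 115000.0 / 137566
= 1.2539 MPa

1.2539 MPa


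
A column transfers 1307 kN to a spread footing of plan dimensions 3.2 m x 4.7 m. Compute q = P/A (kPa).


A = 3.2 * 4.7 = 15.04 m^2
q = P / A = 1307 / 15.04
= 86.9016 kPa

86.9016 kPa


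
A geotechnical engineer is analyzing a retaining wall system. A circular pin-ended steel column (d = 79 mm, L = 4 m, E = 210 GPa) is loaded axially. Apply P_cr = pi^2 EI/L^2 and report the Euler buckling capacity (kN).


I = pi * d^4 / 64 = 1911957.63 mm^4
L = 4000.0 mm
P_cr = pi^2 * E * I / L^2
= 9.8696 * 210000.0 * 1911957.63 / 4000.0^2
= 247672.23 N = 247.6722 kN

247.6722 kN


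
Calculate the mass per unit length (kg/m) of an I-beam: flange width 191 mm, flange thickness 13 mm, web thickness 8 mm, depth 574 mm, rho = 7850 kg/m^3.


A_flanges = 2 * 191 * 13 = 4966 mm^2
A_web = (574 - 2 * 13) * 8 = 4384 mm^2
A_total = 4966 + 4384 = 9350 mm^2 = 0.009350 m^2
Weight = rho * A = 7850 * 0.009350 = 73.3975 kg/m

73.3975 kg/m


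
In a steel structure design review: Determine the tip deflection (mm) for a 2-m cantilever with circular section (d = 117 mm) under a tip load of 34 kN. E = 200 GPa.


I = pi * d^4 / 64 = pi * 117^4 / 64 = 9198422.33 mm^4
L = 2000.0 mm, P = 34000.0 N, E = 200000.0 MPa
delta = P * L^3 / (3 * E * I)
= 34000.0 * 2000.0^3 / (3 * 200000.0 * 9198422.33)
= 49.2838 mm

49.2838 mm


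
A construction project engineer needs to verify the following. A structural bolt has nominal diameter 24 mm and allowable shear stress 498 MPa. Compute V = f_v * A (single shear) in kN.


A = pi * d^2 / 4 = pi * 24^2 / 4 = 452.3893 mm^2
V = f_v * A / 1000 = 498 * 452.3893 / 1000
= 225.2899 kN

225.2899 kN


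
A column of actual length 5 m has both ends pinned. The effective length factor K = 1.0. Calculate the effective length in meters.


L_eff = K * L
= 1.0 * 5
= 5.0 m

5.0 m


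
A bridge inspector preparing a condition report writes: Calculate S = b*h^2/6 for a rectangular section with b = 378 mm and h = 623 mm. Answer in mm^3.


S = b * h^2 / 6
= 378 * 623^2 / 6
= 378 * 388129 / 6
= 24452127.0 mm^3

24452127.0 mm^3


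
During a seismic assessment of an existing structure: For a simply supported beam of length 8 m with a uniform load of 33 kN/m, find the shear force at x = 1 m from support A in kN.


R_A = w * L / 2 = 33 * 8 / 2 = 132.0 kN
V(x) = R_A - w * x = 132.0 - 33 * 1
= 99.0 kN

99.0 kN


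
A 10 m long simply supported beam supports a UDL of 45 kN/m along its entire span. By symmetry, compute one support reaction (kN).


Total load = w * L = 45 * 10 = 450 kN
By symmetry, each reaction R = total / 2 = 450 / 2 = 225.0 kN

225.0 kN


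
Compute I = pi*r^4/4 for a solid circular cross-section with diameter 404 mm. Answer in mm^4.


r = d / 2 = 404 / 2 = 202.0 mm
I = pi * r^4 / 4 = pi * 202.0^4 / 4
= 1307661565.24 mm^4

1307661565.24 mm^4


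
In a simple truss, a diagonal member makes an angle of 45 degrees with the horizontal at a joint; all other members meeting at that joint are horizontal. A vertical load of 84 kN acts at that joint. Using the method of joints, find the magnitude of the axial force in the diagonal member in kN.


At the joint, only the diagonal has a vertical component, so vertical equilibrium gives:
F * sin(45) = 84
F = 84 / sin(45)
= 84 / 0.707107
= 118.79 kN

118.79 kN


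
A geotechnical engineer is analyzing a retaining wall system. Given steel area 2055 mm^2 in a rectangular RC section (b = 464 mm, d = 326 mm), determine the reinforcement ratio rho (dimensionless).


rho = As / (b * d)
= 2055 / (464 * 326)
= 2055 / 151264
= 0.013586 (dimensionless)

0.013586 (dimensionless)


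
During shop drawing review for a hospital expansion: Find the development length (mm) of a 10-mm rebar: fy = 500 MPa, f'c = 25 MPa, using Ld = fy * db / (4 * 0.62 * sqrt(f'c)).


Ld = (fy * db) / (4 * 0.62 * sqrt(f'c))
= (500 * 10) / (4 * 0.62 * sqrt(25))
= 5000 / 12.4
= 403.23 mm

403.23 mm


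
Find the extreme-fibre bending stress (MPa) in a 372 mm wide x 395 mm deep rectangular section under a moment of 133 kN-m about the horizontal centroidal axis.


I = b * h^3 / 12 = 372 * 395^3 / 12 = 1910526125.0 mm^4
y = h / 2 = 395 / 2 = 197.5 mm
M = 133 kN-m = 133000000.0 N-mm
sigma = M * y / I = 133000000.0 * 197.5 / 1910526125.0
= 13.75 MPa

13.75 MPa


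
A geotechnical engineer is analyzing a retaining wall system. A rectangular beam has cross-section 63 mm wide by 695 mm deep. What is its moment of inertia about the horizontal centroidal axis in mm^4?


I = b * h^3 / 12
= 63 * 695^3 / 12
= 63 * 335702375 / 12
= 1762437468.75 mm^4

1762437468.75 mm^4


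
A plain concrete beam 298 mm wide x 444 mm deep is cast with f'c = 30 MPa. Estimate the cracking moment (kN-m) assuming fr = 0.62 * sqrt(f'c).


fr = 0.62 * sqrt(30) = 0.62 * 5.4772 = 3.3959 MPa
I = 298 * 444^3 / 12 = 2173621536.0 mm^4
y_t = 222.0 mm
M_cr = fr * I / y_t = 3.3959 * 2173621536.0 / 222.0 N-mm
= 33.2494 kN-m

33.2494 kN-m
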